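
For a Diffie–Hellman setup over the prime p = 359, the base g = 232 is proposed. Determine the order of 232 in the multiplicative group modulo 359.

The order of 232 must divide φ(359) = 359 − 1 = 358 = 2 · 179.
Divisors of 358: 1, 2, 179, 358.
Test each divisor d:
232^1 ≡ 232
232^2 ≡ 333
232^179 ≡ 358
232^358 ≡ 1
Therefore the multiplicative order of 232 modulo 359 is 358.

358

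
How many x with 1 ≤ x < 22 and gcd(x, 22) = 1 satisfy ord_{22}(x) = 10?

4

φ(22) = φ(2)·φ(11) = 1·10 = 10 = 2 · 5.
In a cyclic group of order 10, there are φ(d) elements of order d for each divisor d of 10, and zero for non-divisors.
10 = 2 · 5 divides 10, and φ(10) = 4.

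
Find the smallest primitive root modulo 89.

φ(89) = 89 − 1 = 88 = 2^3 · 11.
g is a primitive root iff g^(88/q) ≢ 1 (mod 89) for each prime q ∈ {2, 11}.
g = 2: 2^44 ≡ 1 — hits 1, so not a primitive root.
g = 3: 3^44 ≡ 88; 3^8 ≡ 64 — none is 1, so 3 is a primitive root.
Hence the least primitive root of 89 is 3.

3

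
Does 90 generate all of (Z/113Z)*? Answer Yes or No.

φ(113) = 113 − 1 = 112 = 2^4 · 7.
An element g generates (Z/113Z)^× iff g^(112/q) ≢ 1 (mod 113) for each prime q ∈ {2, 7}.
90^56 ≡ 112 (mod 113)  [q = 2: ≢ 1 ✓]
90^16 ≡ 30 (mod 113)  [q = 7: ≢ 1 ✓]
All checks pass, so 90 has order 112 and is a primitive root modulo 113.

Yes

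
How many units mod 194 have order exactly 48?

16

φ(194) = φ(2)·φ(97) = 1·96 = 96 = 2^5 · 3.
Since (Z/194Z)^× is cyclic of order 96, the number of elements of order d is φ(d) when d | 96 and 0 otherwise.
48 = 2^4 · 3 divides 96, and φ(48) = 16.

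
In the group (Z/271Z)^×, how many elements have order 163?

0

φ(271) = 271 − 1 = 270 = 2 · 3^3 · 5.
Since (Z/271Z)^× is cyclic of order 270, the number of elements of order d is φ(d) when d | 270 and 0 otherwise.
Here 270 is not a multiple of 163, so there are no elements of order 163.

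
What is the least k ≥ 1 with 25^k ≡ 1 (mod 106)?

By Lagrange's theorem, ord_106(25) divides φ(106) = φ(2)·φ(53) = 1·52 = 52 = 2^2 · 13.
Divisors of 52: 1, 2, 4, 13, 26, 52.
Test each divisor d:
25^1 ≡ 25
25^2 ≡ 95
25^4 ≡ 15
25^13 ≡ 105
25^26 ≡ 1
Therefore the multiplicative order of 25 modulo 106 is 26.

26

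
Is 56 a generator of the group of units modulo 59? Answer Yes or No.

Yes

φ(59) = 59 − 1 = 58 = 2 · 29.
It suffices to check that the order of 56 is not a proper divisor of 58: compute 56^(58/q) for q ∈ {2, 29}.
56^29 ≡ 58 (mod 59)  [q = 2: ≢ 1 ✓]
56^2 ≡ 9 (mod 59)  [q = 29: ≢ 1 ✓]
Every test exponent gives a nontrivial residue, hence 56 generates the full group.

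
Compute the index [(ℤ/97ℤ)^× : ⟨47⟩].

12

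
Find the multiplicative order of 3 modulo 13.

3

The order of 3 must divide φ(13) = 13 − 1 = 12 = 2^2 · 3.
Divisors of 12: 1, 2, 3, 4, 6, 12.
Check 3^d mod 13 for each divisor in increasing order:
3^1 ≡ 3
3^2 ≡ 9
3^3 ≡ 1
The smallest such exponent is 3, so the order of 3 is 3.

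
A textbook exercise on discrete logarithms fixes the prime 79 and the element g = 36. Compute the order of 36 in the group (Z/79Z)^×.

ord(36) | φ(79) = 79 − 1 = 78 = 2 · 3 · 13.
Divisors of 78: 1, 2, 3, 6, 13, 26, 39, 78.
Compute 36^d (mod 79) for the divisors d until we hit 1:
36^1 ≡ 36 (mod 79)
36^2 ≡ 32 (mod 79)
36^3 ≡ 46 (mod 79)
36^6 ≡ 62 (mod 79)
36^13 ≡ 55 (mod 79)
36^26 ≡ 23 (mod 79)
36^39 ≡ 1 (mod 79) ✓
Hence ord(36) = 39.

39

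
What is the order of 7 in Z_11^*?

10

Since 7 ∈ (Z/11Z)^×, its order divides φ(11) = 11 − 1 = 10 = 2 · 5.
Divisors of 10: 1, 2, 5, 10.
Test each divisor d:
7^1 ≡ 7
7^2 ≡ 5
7^5 ≡ 10
7^10 ≡ 1
Hence ord(7) = 10.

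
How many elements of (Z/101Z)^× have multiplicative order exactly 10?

4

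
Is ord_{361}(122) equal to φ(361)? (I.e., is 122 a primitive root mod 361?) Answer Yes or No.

φ(361) = φ(19^2) = 19·(19−1) = 342 = 2 · 3^2 · 19.
Test 122^(342/q) mod 361 for each prime factor q of 342:
122^171 ≡ 360 (mod 361)  [q = 2: ≢ 1 ✓]
122^114 ≡ 1 (mod 361)  [q = 3: ≡ 1 ✗]
122^18 ≡ 248 (mod 361)  [q = 19: ≢ 1 ✓]
The check at q = 3 fails, so 122 generates a proper subgroup.

No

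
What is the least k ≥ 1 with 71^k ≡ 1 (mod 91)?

The order of 71 must divide φ(91) = φ(7·13) = (7−1)·(13−1) = 6·12 = 72 = 2^3 · 3^2.
Divisors of 72: 1, 2, 3, 4, 6, 8, 9, 12, 18, 24, 36, 72.
Check 71^d mod 91 for each divisor in increasing order:
71^1 ≡ 71 (mod 91)
71^2 ≡ 36 (mod 91)
71^3 ≡ 8 (mod 91)
71^4 ≡ 22 (mod 91)
71^6 ≡ 64 (mod 91)
71^8 ≡ 29 (mod 91)
71^9 ≡ 57 (mod 91)
71^12 ≡ 1 (mod 91) ✓
Hence ord(71) = 12.

12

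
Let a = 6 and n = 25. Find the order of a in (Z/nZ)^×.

The order of 6 must divide φ(25) = φ(5^2) = 5·(5−1) = 20 = 2^2 · 5.
Divisors of 20: 1, 2, 4, 5, 10, 20.
Compute 6^d (mod 25) for the divisors d until we hit 1:
6^1 ≡ 6
6^2 ≡ 11
6^4 ≡ 21
6^5 ≡ 1
So ord_25(6) = 5.

5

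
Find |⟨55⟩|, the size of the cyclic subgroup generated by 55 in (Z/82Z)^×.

8

By Lagrange's theorem, ord_82(55) divides φ(82) = φ(2)·φ(41) = 1·40 = 40 = 2^3 · 5.
Divisors of 40: 1, 2, 4, 5, 8, 10, 20, 40.
Evaluate successive powers at the divisors of 40:
55^1 ≡ 55 (mod 82)
55^2 ≡ 73 (mod 82)
55^4 ≡ 81 (mod 82)
55^5 ≡ 27 (mod 82)
55^8 ≡ 1 (mod 82) ✓
Therefore the multiplicative order of 55 modulo 82 is 8.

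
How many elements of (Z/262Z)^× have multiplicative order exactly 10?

φ(262) = φ(2)·φ(131) = 1·130 = 130 = 2 · 5 · 13.
(Z/262Z)^× is cyclic (|G| = 130); a cyclic group of order m has exactly φ(d) elements of each order d | m, and none otherwise.
10 = 2 · 5 divides 130, and φ(10) = 4.

4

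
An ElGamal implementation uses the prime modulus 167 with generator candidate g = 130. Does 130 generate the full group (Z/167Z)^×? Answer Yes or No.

No

φ(167) = 167 − 1 = 166 = 2 · 83.
It suffices to check that the order of 130 is not a proper divisor of 166: compute 130^(166/q) for q ∈ {2, 83}.
130^83 ≡ 1 (mod 167)  [q = 2: ≡ 1 ✗]
130^2 ≡ 33 (mod 167)  [q = 83: ≢ 1 ✓]
Since 130^83 ≡ 1, the order of 130 divides 83 < 166, so 130 is not a primitive root.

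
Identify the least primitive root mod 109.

φ(109) = 109 − 1 = 108 = 2^2 · 3^3.
g is a primitive root iff g^(108/q) ≢ 1 (mod 109) for each prime q ∈ {2, 3}.
g = 2: 2^54 ≡ 108; 2^36 ≡ 1 — hits 1, so not a primitive root.
g = 3: 3^54 ≡ 1 — hits 1, so not a primitive root.
g = 4: 4^54 ≡ 1 — hits 1, so not a primitive root.
g = 5: 5^54 ≡ 1 — hits 1, so not a primitive root.
g = 6: 6^54 ≡ 108; 6^36 ≡ 63 — none is 1, so 6 is a primitive root.
Hence the least primitive root of 109 is 6.

6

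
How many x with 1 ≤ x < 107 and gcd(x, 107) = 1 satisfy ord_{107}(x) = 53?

φ(107) = 107 − 1 = 106 = 2 · 53.
Since (Z/107Z)^× is cyclic of order 106, the number of elements of order d is φ(d) when d | 106 and 0 otherwise.
53 | 106, and φ(53) = 53 − 1 = 52.

52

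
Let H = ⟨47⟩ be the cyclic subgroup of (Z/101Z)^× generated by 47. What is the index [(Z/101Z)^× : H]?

2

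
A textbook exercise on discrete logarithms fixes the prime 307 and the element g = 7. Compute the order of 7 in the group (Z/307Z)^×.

Since 7 ∈ (Z/307Z)^×, its order divides φ(307) = 307 − 1 = 306 = 2 · 3^2 · 17.
Divisors of 306: 1, 2, 3, 6, 9, 17, 18, 34, 51, 102, 153, 306.
Check 7^d mod 307 for each divisor in increasing order:
7^1 ≡ 7
7^2 ≡ 49
7^3 ≡ 36
7^6 ≡ 68
7^9 ≡ 299
7^17 ≡ 53
7^18 ≡ 64
7^34 ≡ 46
7^51 ≡ 289
7^102 ≡ 17
7^153 ≡ 1
So ord_307(7) = 153.

153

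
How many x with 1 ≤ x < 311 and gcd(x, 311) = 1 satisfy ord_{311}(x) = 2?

1

φ(311) = 311 − 1 = 310 = 2 · 5 · 31.
In a cyclic group of order 310, there are φ(d) elements of order d for each divisor d of 310, and zero for non-divisors.
2 | 310, and φ(2) = 2 − 1 = 1.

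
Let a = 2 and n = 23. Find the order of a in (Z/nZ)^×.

By Lagrange's theorem, ord_23(2) divides φ(23) = 23 − 1 = 22 = 2 · 11.
Divisors of 22: 1, 2, 11, 22.
Check 2^d mod 23 for each divisor in increasing order:
2^1 ≡ 2 (mod 23)
2^2 ≡ 4 (mod 23)
2^11 ≡ 1 (mod 23) ✓
Hence ord(2) = 11.

11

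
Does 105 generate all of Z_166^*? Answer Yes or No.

Yes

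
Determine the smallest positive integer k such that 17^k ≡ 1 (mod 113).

112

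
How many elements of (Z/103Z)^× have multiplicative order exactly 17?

16

φ(103) = 103 − 1 = 102 = 2 · 3 · 17.
In a cyclic group of order 102, there are φ(d) elements of order d for each divisor d of 102, and zero for non-divisors.
17 | 102, and φ(17) = 17 − 1 = 16.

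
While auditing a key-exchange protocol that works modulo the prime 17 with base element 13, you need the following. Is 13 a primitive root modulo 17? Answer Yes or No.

φ(17) = 17 − 1 = 16 = 2^4.
Test 13^(16/q) mod 17 for each prime factor q of 16:
13^8 ≡ 1 (mod 17)  [q = 2: ≡ 1 ✗]
13^8 ≡ 1 shows ord(13) | 8, strictly less than φ(17); not a primitive root.

No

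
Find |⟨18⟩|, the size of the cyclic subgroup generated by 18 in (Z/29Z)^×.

28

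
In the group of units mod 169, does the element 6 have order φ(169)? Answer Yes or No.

Yes

φ(169) = φ(13^2) = 13·(13−1) = 156 = 2^2 · 3 · 13.
It suffices to check that the order of 6 is not a proper divisor of 156: compute 6^(156/q) for q ∈ {2, 3, 13}.
6^78 ≡ 168 (mod 169)  [q = 2: ≢ 1 ✓]
6^52 ≡ 22 (mod 169)  [q = 3: ≢ 1 ✓]
6^12 ≡ 144 (mod 169)  [q = 13: ≢ 1 ✓]
All checks pass, so 6 has order 156 and is a primitive root modulo 169.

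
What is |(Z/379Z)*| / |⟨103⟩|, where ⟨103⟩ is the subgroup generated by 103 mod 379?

The order of 103 must divide φ(379) = 379 − 1 = 378 = 2 · 3^3 · 7.
Divisors of 378: 1, 2, 3, 6, 7, 9, 14, 18, 21, 27, 42, 54, 63, 126, 189, 378.
Check 103^d mod 379 for each divisor in increasing order:
103^1 ≡ 103 (mod 379)
103^2 ≡ 376 (mod 379)
103^3 ≡ 70 (mod 379)
103^6 ≡ 352 (mod 379)
103^7 ≡ 251 (mod 379)
103^9 ≡ 5 (mod 379)
103^14 ≡ 87 (mod 379)
103^18 ≡ 25 (mod 379)
103^21 ≡ 234 (mod 379)
103^27 ≡ 125 (mod 379)
103^42 ≡ 180 (mod 379)
103^54 ≡ 86 (mod 379)
103^63 ≡ 51 (mod 379)
103^126 ≡ 327 (mod 379)
103^189 ≡ 1 (mod 379) ✓
So ord_379(103) = 189, hence |⟨103⟩| = 189.
[(Z/379Z)^× : ⟨103⟩] = 378/189 = 2.

2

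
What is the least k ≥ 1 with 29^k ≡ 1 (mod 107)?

53

By Lagrange's theorem, ord_107(29) divides φ(107) = 107 − 1 = 106 = 2 · 53.
Divisors of 106: 1, 2, 53, 106.
Evaluate successive powers at the divisors of 106:
29^1 ≡ 29 (mod 107)
29^2 ≡ 92 (mod 107)
29^53 ≡ 1 (mod 107) ✓
Hence ord(29) = 53.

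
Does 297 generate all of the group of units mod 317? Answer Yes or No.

Yes

φ(317) = 317 − 1 = 316 = 2^2 · 79.
297 is a primitive root mod 317 iff 297^(φ(317)/q) ≢ 1 for every prime q | φ(317), i.e. q ∈ {2, 79}.
297^158 ≡ 316 (mod 317)  [q = 2: ≢ 1 ✓]
297^4 ≡ 232 (mod 317)  [q = 79: ≢ 1 ✓]
All checks pass, so 297 has order 316 and is a primitive root modulo 317.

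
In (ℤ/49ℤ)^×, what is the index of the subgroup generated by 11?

By Lagrange's theorem, ord_49(11) divides φ(49) = φ(7^2) = 7·(7−1) = 42 = 2 · 3 · 7.
Divisors of 42: 1, 2, 3, 6, 7, 14, 21, 42.
Compute 11^d (mod 49) for the divisors d until we hit 1:
11^1 ≡ 11 (mod 49)
11^2 ≡ 23 (mod 49)
11^3 ≡ 8 (mod 49)
11^6 ≡ 15 (mod 49)
11^7 ≡ 18 (mod 49)
11^14 ≡ 30 (mod 49)
11^21 ≡ 1 (mod 49) ✓
The order of 11 is 21, so the subgroup it generates has 21 elements.
[(Z/49Z)^× : ⟨11⟩] = 42/21 = 2.

2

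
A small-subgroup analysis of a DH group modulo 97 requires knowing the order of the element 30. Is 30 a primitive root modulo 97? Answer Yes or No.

φ(97) = 97 − 1 = 96 = 2^5 · 3.
30 is a primitive root mod 97 iff 30^(φ(97)/q) ≢ 1 for every prime q | φ(97), i.e. q ∈ {2, 3}.
30^48 ≡ 96 (mod 97)  [q = 2: ≢ 1 ✓]
30^32 ≡ 1 (mod 97)  [q = 3: ≡ 1 ✗]
Since 30^32 ≡ 1, the order of 30 divides 32 < 96, so 30 is not a primitive root.

No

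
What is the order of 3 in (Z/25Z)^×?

By Lagrange's theorem, ord_25(3) divides φ(25) = φ(5^2) = 5·(5−1) = 20 = 2^2 · 5.
Divisors of 20: 1, 2, 4, 5, 10, 20.
Test each divisor d:
3^1 ≡ 3 (mod 25)
3^2 ≡ 9 (mod 25)
3^4 ≡ 6 (mod 25)
3^5 ≡ 18 (mod 25)
3^10 ≡ 24 (mod 25)
3^20 ≡ 1 (mod 25) ✓
Hence ord(3) = 20.

20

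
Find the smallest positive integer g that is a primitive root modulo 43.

φ(43) = 43 − 1 = 42 = 2 · 3 · 7.
g is a primitive root iff g^(42/q) ≢ 1 (mod 43) for each prime q ∈ {2, 3, 7}.
g = 2: 2^21 ≡ 42; 2^14 ≡ 1 — hits 1, so not a primitive root.
g = 3: 3^21 ≡ 42; 3^14 ≡ 36; 3^6 ≡ 41 — none is 1, so 3 is a primitive root.
So 3 is the smallest generator of (Z/43Z)^×.

3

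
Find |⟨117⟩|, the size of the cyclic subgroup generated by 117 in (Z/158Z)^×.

13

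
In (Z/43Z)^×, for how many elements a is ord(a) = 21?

12

φ(43) = 43 − 1 = 42 = 2 · 3 · 7.
In a cyclic group of order 42, there are φ(d) elements of order d for each divisor d of 42, and zero for non-divisors.
21 = 3 · 7 divides 42, and φ(21) = 12.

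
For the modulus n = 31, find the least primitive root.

3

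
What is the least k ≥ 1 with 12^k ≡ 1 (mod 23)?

11

The order of 12 must divide φ(23) = 23 − 1 = 22 = 2 · 11.
Divisors of 22: 1, 2, 11, 22.
Check 12^d mod 23 for each divisor in increasing order:
12^1 ≡ 12
12^2 ≡ 6
12^11 ≡ 1
Therefore the multiplicative order of 12 modulo 23 is 11.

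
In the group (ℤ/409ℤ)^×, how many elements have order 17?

16

φ(409) = 409 − 1 = 408 = 2^3 · 3 · 17.
In a cyclic group of order 408, there are φ(d) elements of order d for each divisor d of 408, and zero for non-divisors.
17 | 408, and φ(17) = 17 − 1 = 16.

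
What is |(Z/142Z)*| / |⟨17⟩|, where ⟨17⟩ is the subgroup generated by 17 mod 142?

7

The order of 17 must divide φ(142) = φ(2)·φ(71) = 1·70 = 70 = 2 · 5 · 7.
Divisors of 70: 1, 2, 5, 7, 10, 14, 35, 70.
Compute 17^d (mod 142) for the divisors d until we hit 1:
17^1 ≡ 17
17^2 ≡ 5
17^5 ≡ 141
17^7 ≡ 137
17^10 ≡ 1
So ord_142(17) = 10, hence |⟨17⟩| = 10.
[(Z/142Z)^× : ⟨17⟩] = 70/10 = 7.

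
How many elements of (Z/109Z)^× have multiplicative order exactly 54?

18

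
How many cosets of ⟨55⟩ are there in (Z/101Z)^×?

Since 55 ∈ (Z/101Z)^×, its order divides φ(101) = 101 − 1 = 100 = 2^2 · 5^2.
Divisors of 100: 1, 2, 4, 5, 10, 20, 25, 50, 100.
Test each divisor d:
55^1 ≡ 55 (mod 101)
55^2 ≡ 96 (mod 101)
55^4 ≡ 25 (mod 101)
55^5 ≡ 62 (mod 101)
55^10 ≡ 6 (mod 101)
55^20 ≡ 36 (mod 101)
55^25 ≡ 10 (mod 101)
55^50 ≡ 100 (mod 101)
55^100 ≡ 1 (mod 101) ✓
Thus |⟨55⟩| = ord(55) = 100.
Index = |(Z/101Z)^×| / |⟨55⟩| = 100 / 100 = 1.

1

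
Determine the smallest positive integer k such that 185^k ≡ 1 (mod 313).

156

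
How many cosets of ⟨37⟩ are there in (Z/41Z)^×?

Since 37 ∈ (Z/41Z)^×, its order divides φ(41) = 41 − 1 = 40 = 2^3 · 5.
Divisors of 40: 1, 2, 4, 5, 8, 10, 20, 40.
Evaluate successive powers at the divisors of 40:
37^1 ≡ 37 (mod 41)
37^2 ≡ 16 (mod 41)
37^4 ≡ 10 (mod 41)
37^5 ≡ 1 (mod 41) ✓
So ord_41(37) = 5, hence |⟨37⟩| = 5.
Index = |(Z/41Z)^×| / |⟨37⟩| = 40 / 5 = 8.

8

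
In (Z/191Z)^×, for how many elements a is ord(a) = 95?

φ(191) = 191 − 1 = 190 = 2 · 5 · 19.
(Z/191Z)^× is cyclic (|G| = 190); a cyclic group of order m has exactly φ(d) elements of each order d | m, and none otherwise.
95 = 5 · 19 divides 190, and φ(95) = 72.

72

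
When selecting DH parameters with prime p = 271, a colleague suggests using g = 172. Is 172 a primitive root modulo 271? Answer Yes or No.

φ(271) = 271 − 1 = 270 = 2 · 3^3 · 5.
172 is a primitive root mod 271 iff 172^(φ(271)/q) ≢ 1 for every prime q | φ(271), i.e. q ∈ {2, 3, 5}.
172^135 ≡ 270 (mod 271)  [q = 2: ≢ 1 ✓]
172^90 ≡ 242 (mod 271)  [q = 3: ≢ 1 ✓]
172^54 ≡ 100 (mod 271)  [q = 5: ≢ 1 ✓]
Every test exponent gives a nontrivial residue, hence 172 generates the full group.

Yes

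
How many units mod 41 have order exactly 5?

φ(41) = 41 − 1 = 40 = 2^3 · 5.
(Z/41Z)^× is cyclic (|G| = 40); a cyclic group of order m has exactly φ(d) elements of each order d | m, and none otherwise.
5 | 40, and φ(5) = 5 − 1 = 4.

4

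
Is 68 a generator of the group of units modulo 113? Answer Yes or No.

φ(113) = 113 − 1 = 112 = 2^4 · 7.
Test 68^(112/q) mod 113 for each prime factor q of 112:
68^56 ≡ 112 (mod 113)  [q = 2: ≢ 1 ✓]
68^16 ≡ 49 (mod 113)  [q = 7: ≢ 1 ✓]
None equal 1, so ord_113(68) = 112: 68 is a primitive root.

Yes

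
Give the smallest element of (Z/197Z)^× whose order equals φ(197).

2

φ(197) = 197 − 1 = 196 = 2^2 · 7^2.
Test candidates g = 2, 3, … against the prime factors q ∈ {2, 7} of φ(197): g is a generator iff g^(196/q) ≢ 1 for every such q.
g = 2: 2^98 ≡ 196; 2^28 ≡ 104 — none is 1, so 2 is a primitive root.
So 2 is the smallest generator of (Z/197Z)^×.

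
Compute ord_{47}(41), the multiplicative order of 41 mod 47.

ord(41) | φ(47) = 47 − 1 = 46 = 2 · 23.
Divisors of 46: 1, 2, 23, 46.
Test each divisor d:
41^1 ≡ 41 (mod 47)
41^2 ≡ 36 (mod 47)
41^23 ≡ 46 (mod 47)
41^46 ≡ 1 (mod 47) ✓
So ord_47(41) = 46.

46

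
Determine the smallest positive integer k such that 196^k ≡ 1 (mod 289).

By Lagrange's theorem, ord_289(196) divides φ(289) = φ(17^2) = 17·(17−1) = 272 = 2^4 · 17.
Divisors of 272: 1, 2, 4, 8, 16, 17, 34, 68, 136, 272.
Evaluate successive powers at the divisors of 272:
196^1 ≡ 196 (mod 289)
196^2 ≡ 268 (mod 289)
196^4 ≡ 152 (mod 289)
196^8 ≡ 273 (mod 289)
196^16 ≡ 256 (mod 289)
196^17 ≡ 179 (mod 289)
196^34 ≡ 251 (mod 289)
196^68 ≡ 288 (mod 289)
196^136 ≡ 1 (mod 289) ✓
Hence ord(196) = 136.

136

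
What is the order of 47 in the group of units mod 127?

21

ord(47) | φ(127) = 127 − 1 = 126 = 2 · 3^2 · 7.
Divisors of 126: 1, 2, 3, 6, 7, 9, 14, 18, 21, 42, 63, 126.
Check 47^d mod 127 for each divisor in increasing order:
47^1 ≡ 47
47^2 ≡ 50
47^3 ≡ 64
47^6 ≡ 32
47^7 ≡ 107
47^9 ≡ 16
47^14 ≡ 19
47^18 ≡ 2
47^21 ≡ 1
Therefore the multiplicative order of 47 modulo 127 is 21.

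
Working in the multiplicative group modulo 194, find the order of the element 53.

48

Since 53 ∈ (Z/194Z)^×, its order divides φ(194) = φ(2)·φ(97) = 1·96 = 96 = 2^5 · 3.
Divisors of 96: 1, 2, 3, 4, 6, 8, 12, 16, 24, 32, 48, 96.
Evaluate successive powers at the divisors of 96:
53^1 ≡ 53
53^2 ≡ 93
53^3 ≡ 79
53^4 ≡ 113
53^6 ≡ 33
53^8 ≡ 159
53^12 ≡ 119
53^16 ≡ 61
53^24 ≡ 193
53^32 ≡ 35
53^48 ≡ 1
Hence ord(53) = 48.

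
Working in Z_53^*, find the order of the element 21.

52

Since 21 ∈ (Z/53Z)^×, its order divides φ(53) = 53 − 1 = 52 = 2^2 · 13.
Divisors of 52: 1, 2, 4, 13, 26, 52.
Evaluate successive powers at the divisors of 52:
21^1 ≡ 21
21^2 ≡ 17
21^4 ≡ 24
21^13 ≡ 23
21^26 ≡ 52
21^52 ≡ 1
The smallest such exponent is 52, so the order of 21 is 52.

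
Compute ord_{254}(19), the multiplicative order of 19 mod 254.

3

Since 19 ∈ (Z/254Z)^×, its order divides φ(254) = φ(2)·φ(127) = 1·126 = 126 = 2 · 3^2 · 7.
Divisors of 126: 1, 2, 3, 6, 7, 9, 14, 18, 21, 42, 63, 126.
Check 19^d mod 254 for each divisor in increasing order:
19^1 ≡ 19 (mod 254)
19^2 ≡ 107 (mod 254)
19^3 ≡ 1 (mod 254) ✓
So ord_254(19) = 3.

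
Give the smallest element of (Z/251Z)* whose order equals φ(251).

φ(251) = 251 − 1 = 250 = 2 · 5^3.
g is a primitive root iff g^(250/q) ≢ 1 (mod 251) for each prime q ∈ {2, 5}.
g = 2: 2^125 ≡ 250; 2^50 ≡ 1 — hits 1, so not a primitive root.
g = 3: 3^125 ≡ 1 — hits 1, so not a primitive root.
g = 4: 4^125 ≡ 1 — hits 1, so not a primitive root.
g = 5: 5^125 ≡ 1 — hits 1, so not a primitive root.
g = 6: 6^125 ≡ 250; 6^50 ≡ 219 — none is 1, so 6 is a primitive root.
Hence the least primitive root of 251 is 6.

6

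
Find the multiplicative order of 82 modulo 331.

Since 82 ∈ (Z/331Z)^×, its order divides φ(331) = 331 − 1 = 330 = 2 · 3 · 5 · 11.
Divisors of 330: 1, 2, 3, 5, 6, 10, 11, 15, 22, 30, 33, 55, 66, 110, 165, 330.
Evaluate successive powers at the divisors of 330:
82^1 ≡ 82 (mod 331)
82^2 ≡ 104 (mod 331)
82^3 ≡ 253 (mod 331)
82^5 ≡ 163 (mod 331)
82^6 ≡ 126 (mod 331)
82^10 ≡ 89 (mod 331)
82^11 ≡ 16 (mod 331)
82^15 ≡ 274 (mod 331)
82^22 ≡ 256 (mod 331)
82^30 ≡ 270 (mod 331)
82^33 ≡ 124 (mod 331)
82^55 ≡ 299 (mod 331)
82^66 ≡ 150 (mod 331)
82^110 ≡ 31 (mod 331)
82^165 ≡ 1 (mod 331) ✓
So ord_331(82) = 165.

165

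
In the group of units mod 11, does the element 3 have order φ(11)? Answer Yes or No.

No

φ(11) = 11 − 1 = 10 = 2 · 5.
An element g generates (Z/11Z)^× iff g^(10/q) ≢ 1 (mod 11) for each prime q ∈ {2, 5}.
3^5 ≡ 1 (mod 11)  [q = 2: ≡ 1 ✗]
3^2 ≡ 9 (mod 11)  [q = 5: ≢ 1 ✓]
Since 3^5 ≡ 1, the order of 3 divides 5 < 10, so 3 is not a primitive root.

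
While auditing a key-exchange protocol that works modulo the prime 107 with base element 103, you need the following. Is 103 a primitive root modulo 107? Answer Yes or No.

φ(107) = 107 − 1 = 106 = 2 · 53.
Test 103^(106/q) mod 107 for each prime factor q of 106:
103^53 ≡ 106 (mod 107)  [q = 2: ≢ 1 ✓]
103^2 ≡ 16 (mod 107)  [q = 53: ≢ 1 ✓]
None equal 1, so ord_107(103) = 106: 103 is a primitive root.

Yes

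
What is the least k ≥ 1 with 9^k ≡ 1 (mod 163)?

By Lagrange's theorem, ord_163(9) divides φ(163) = 163 − 1 = 162 = 2 · 3^4.
Divisors of 162: 1, 2, 3, 6, 9, 18, 27, 54, 81, 162.
Check 9^d mod 163 for each divisor in increasing order:
9^1 ≡ 9
9^2 ≡ 81
9^3 ≡ 77
9^6 ≡ 61
9^9 ≡ 133
9^18 ≡ 85
9^27 ≡ 58
9^54 ≡ 104
9^81 ≡ 1
The smallest such exponent is 81, so the order of 9 is 81.

81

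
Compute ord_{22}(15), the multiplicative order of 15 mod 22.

5

ord(15) | φ(22) = φ(2)·φ(11) = 1·10 = 10 = 2 · 5.
Divisors of 10: 1, 2, 5, 10.
Evaluate successive powers at the divisors of 10:
15^1 ≡ 15 (mod 22)
15^2 ≡ 5 (mod 22)
15^5 ≡ 1 (mod 22) ✓
Therefore the multiplicative order of 15 modulo 22 is 5.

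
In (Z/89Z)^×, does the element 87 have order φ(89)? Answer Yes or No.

No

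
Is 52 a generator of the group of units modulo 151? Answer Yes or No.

φ(151) = 151 − 1 = 150 = 2 · 3 · 5^2.
Test 52^(150/q) mod 151 for each prime factor q of 150:
52^75 ≡ 150 (mod 151)  [q = 2: ≢ 1 ✓]
52^50 ≡ 32 (mod 151)  [q = 3: ≢ 1 ✓]
52^30 ≡ 59 (mod 151)  [q = 5: ≢ 1 ✓]
Every test exponent gives a nontrivial residue, hence 52 generates the full group.

Yes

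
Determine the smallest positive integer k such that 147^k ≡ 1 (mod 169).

6

The order of 147 must divide φ(169) = φ(13^2) = 13·(13−1) = 156 = 2^2 · 3 · 13.
Divisors of 156: 1, 2, 3, 4, 6, 12, 13, 26, 39, 52, 78, 156.
Test each divisor d:
147^1 ≡ 147 (mod 169)
147^2 ≡ 146 (mod 169)
147^3 ≡ 168 (mod 169)
147^4 ≡ 22 (mod 169)
147^6 ≡ 1 (mod 169) ✓
The smallest such exponent is 6, so the order of 147 is 6.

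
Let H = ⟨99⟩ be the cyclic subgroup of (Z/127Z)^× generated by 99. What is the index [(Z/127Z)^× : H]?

14

Since 99 ∈ (Z/127Z)^×, its order divides φ(127) = 127 − 1 = 126 = 2 · 3^2 · 7.
Divisors of 126: 1, 2, 3, 6, 7, 9, 14, 18, 21, 42, 63, 126.
Check 99^d mod 127 for each divisor in increasing order:
99^1 ≡ 99 (mod 127)
99^2 ≡ 22 (mod 127)
99^3 ≡ 19 (mod 127)
99^6 ≡ 107 (mod 127)
99^7 ≡ 52 (mod 127)
99^9 ≡ 1 (mod 127) ✓
The order of 99 is 9, so the subgroup it generates has 9 elements.
Index = |(Z/127Z)^×| / |⟨99⟩| = 126 / 9 = 14.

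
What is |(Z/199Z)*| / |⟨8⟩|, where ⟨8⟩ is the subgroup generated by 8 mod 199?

Since 8 ∈ (Z/199Z)^×, its order divides φ(199) = 199 − 1 = 198 = 2 · 3^2 · 11.
Divisors of 198: 1, 2, 3, 6, 9, 11, 18, 22, 33, 66, 99, 198.
Compute 8^d (mod 199) for the divisors d until we hit 1:
8^1 ≡ 8 (mod 199)
8^2 ≡ 64 (mod 199)
8^3 ≡ 114 (mod 199)
8^6 ≡ 61 (mod 199)
8^9 ≡ 188 (mod 199)
8^11 ≡ 92 (mod 199)
8^18 ≡ 121 (mod 199)
8^22 ≡ 106 (mod 199)
8^33 ≡ 1 (mod 199) ✓
So ord_199(8) = 33, hence |⟨8⟩| = 33.
Index = |(Z/199Z)^×| / |⟨8⟩| = 198 / 33 = 6.

6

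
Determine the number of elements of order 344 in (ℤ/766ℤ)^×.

φ(766) = φ(2)·φ(383) = 1·382 = 382 = 2 · 191.
(Z/766Z)^× is cyclic (|G| = 382); a cyclic group of order m has exactly φ(d) elements of each order d | m, and none otherwise.
Since 344 ∤ 382, the count is 0.

0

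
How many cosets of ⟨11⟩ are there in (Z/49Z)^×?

The order of 11 must divide φ(49) = φ(7^2) = 7·(7−1) = 42 = 2 · 3 · 7.
Divisors of 42: 1, 2, 3, 6, 7, 14, 21, 42.
Evaluate successive powers at the divisors of 42:
11^1 ≡ 11 (mod 49)
11^2 ≡ 23 (mod 49)
11^3 ≡ 8 (mod 49)
11^6 ≡ 15 (mod 49)
11^7 ≡ 18 (mod 49)
11^14 ≡ 30 (mod 49)
11^21 ≡ 1 (mod 49) ✓
Thus |⟨11⟩| = ord(11) = 21.
[(Z/49Z)^× : ⟨11⟩] = 42/21 = 2.

2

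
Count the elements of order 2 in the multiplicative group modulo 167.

φ(167) = 167 − 1 = 166 = 2 · 83.
(Z/167Z)^× is cyclic (|G| = 166); a cyclic group of order m has exactly φ(d) elements of each order d | m, and none otherwise.
2 | 166, and φ(2) = 2 − 1 = 1.

1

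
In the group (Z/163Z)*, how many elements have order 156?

φ(163) = 163 − 1 = 162 = 2 · 3^4.
In a cyclic group of order 162, there are φ(d) elements of order d for each divisor d of 162, and zero for non-divisors.
Since 156 ∤ 162, the count is 0.

0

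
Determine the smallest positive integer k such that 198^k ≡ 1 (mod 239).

119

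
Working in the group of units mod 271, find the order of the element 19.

ord(19) | φ(271) = 271 − 1 = 270 = 2 · 3^3 · 5.
Divisors of 270: 1, 2, 3, 5, 6, 9, 10, 15, 18, 27, 30, 45, 54, 90, 135, 270.
Evaluate successive powers at the divisors of 270:
19^1 ≡ 19 (mod 271)
19^2 ≡ 90 (mod 271)
19^3 ≡ 84 (mod 271)
19^5 ≡ 243 (mod 271)
19^6 ≡ 10 (mod 271)
19^9 ≡ 27 (mod 271)
19^10 ≡ 242 (mod 271)
19^15 ≡ 270 (mod 271)
19^18 ≡ 187 (mod 271)
19^27 ≡ 171 (mod 271)
19^30 ≡ 1 (mod 271) ✓
Therefore the multiplicative order of 19 modulo 271 is 30.

30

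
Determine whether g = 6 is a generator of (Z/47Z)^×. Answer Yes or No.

No

φ(47) = 47 − 1 = 46 = 2 · 23.
6 is a primitive root mod 47 iff 6^(φ(47)/q) ≢ 1 for every prime q | φ(47), i.e. q ∈ {2, 23}.
6^23 ≡ 1 (mod 47)  [q = 2: ≡ 1 ✗]
6^2 ≡ 36 (mod 47)  [q = 23: ≢ 1 ✓]
The check at q = 2 fails, so 6 generates a proper subgroup.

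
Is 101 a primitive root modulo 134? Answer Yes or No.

Yes

φ(134) = φ(2)·φ(67) = 1·66 = 66 = 2 · 3 · 11.
101 is a primitive root mod 134 iff 101^(φ(134)/q) ≢ 1 for every prime q | φ(134), i.e. q ∈ {2, 3, 11}.
101^33 ≡ 133 (mod 134)  [q = 2: ≢ 1 ✓]
101^22 ≡ 29 (mod 134)  [q = 3: ≢ 1 ✓]
101^6 ≡ 89 (mod 134)  [q = 11: ≢ 1 ✓]
Every test exponent gives a nontrivial residue, hence 101 generates the full group.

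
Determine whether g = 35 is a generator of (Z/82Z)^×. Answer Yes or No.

Yes

φ(82) = φ(2)·φ(41) = 1·40 = 40 = 2^3 · 5.
35 is a primitive root mod 82 iff 35^(φ(82)/q) ≢ 1 for every prime q | φ(82), i.e. q ∈ {2, 5}.
35^20 ≡ 81 (mod 82)  [q = 2: ≢ 1 ✓]
35^8 ≡ 51 (mod 82)  [q = 5: ≢ 1 ✓]
Every test exponent gives a nontrivial residue, hence 35 generates the full group.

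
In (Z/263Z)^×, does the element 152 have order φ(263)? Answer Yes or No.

Yes

φ(263) = 263 − 1 = 262 = 2 · 131.
Test 152^(262/q) mod 263 for each prime factor q of 262:
152^131 ≡ 262 (mod 263)  [q = 2: ≢ 1 ✓]
152^2 ≡ 223 (mod 263)  [q = 131: ≢ 1 ✓]
All checks pass, so 152 has order 262 and is a primitive root modulo 263.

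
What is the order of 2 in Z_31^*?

5

The order of 2 must divide φ(31) = 31 − 1 = 30 = 2 · 3 · 5.
Divisors of 30: 1, 2, 3, 5, 6, 10, 15, 30.
Test each divisor d:
2^1 ≡ 2 (mod 31)
2^2 ≡ 4 (mod 31)
2^3 ≡ 8 (mod 31)
2^5 ≡ 1 (mod 31) ✓
So ord_31(2) = 5.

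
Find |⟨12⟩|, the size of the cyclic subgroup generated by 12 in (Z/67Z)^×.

66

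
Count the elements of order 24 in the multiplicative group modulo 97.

φ(97) = 97 − 1 = 96 = 2^5 · 3.
Since (Z/97Z)^× is cyclic of order 96, the number of elements of order d is φ(d) when d | 96 and 0 otherwise.
24 = 2^3 · 3 divides 96, and φ(24) = 8.

8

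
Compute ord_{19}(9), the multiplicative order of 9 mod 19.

Since 9 ∈ (Z/19Z)^×, its order divides φ(19) = 19 − 1 = 18 = 2 · 3^2.
Divisors of 18: 1, 2, 3, 6, 9, 18.
Compute 9^d (mod 19) for the divisors d until we hit 1:
9^1 ≡ 9
9^2 ≡ 5
9^3 ≡ 7
9^6 ≡ 11
9^9 ≡ 1
Therefore the multiplicative order of 9 modulo 19 is 9.

9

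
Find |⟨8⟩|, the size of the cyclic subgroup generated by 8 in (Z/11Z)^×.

10

The order of 8 must divide φ(11) = 11 − 1 = 10 = 2 · 5.
Divisors of 10: 1, 2, 5, 10.
Compute 8^d (mod 11) for the divisors d until we hit 1:
8^1 ≡ 8 (mod 11)
8^2 ≡ 9 (mod 11)
8^5 ≡ 10 (mod 11)
8^10 ≡ 1 (mod 11) ✓
Hence ord(8) = 10.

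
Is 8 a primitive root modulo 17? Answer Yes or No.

φ(17) = 17 − 1 = 16 = 2^4.
Test 8^(16/q) mod 17 for each prime factor q of 16:
8^8 ≡ 1 (mod 17)  [q = 2: ≡ 1 ✗]
8^8 ≡ 1 shows ord(8) | 8, strictly less than φ(17); not a primitive root.

No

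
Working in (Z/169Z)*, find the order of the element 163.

The order of 163 must divide φ(169) = φ(13^2) = 13·(13−1) = 156 = 2^2 · 3 · 13.
Divisors of 156: 1, 2, 3, 4, 6, 12, 13, 26, 39, 52, 78, 156.
Check 163^d mod 169 for each divisor in increasing order:
163^1 ≡ 163
163^2 ≡ 36
163^3 ≡ 122
163^4 ≡ 113
163^6 ≡ 12
163^12 ≡ 144
163^13 ≡ 150
163^26 ≡ 23
163^39 ≡ 70
163^52 ≡ 22
163^78 ≡ 168
163^156 ≡ 1
Hence ord(163) = 156.

156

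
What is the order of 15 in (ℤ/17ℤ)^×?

8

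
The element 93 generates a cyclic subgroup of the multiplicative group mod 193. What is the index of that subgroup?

By Lagrange's theorem, ord_193(93) divides φ(193) = 193 − 1 = 192 = 2^6 · 3.
Divisors of 192: 1, 2, 3, 4, 6, 8, 12, 16, 24, 32, 48, 64, 96, 192.
Compute 93^d (mod 193) for the divisors d until we hit 1:
93^1 ≡ 93 (mod 193)
93^2 ≡ 157 (mod 193)
93^3 ≡ 126 (mod 193)
93^4 ≡ 138 (mod 193)
93^6 ≡ 50 (mod 193)
93^8 ≡ 130 (mod 193)
93^12 ≡ 184 (mod 193)
93^16 ≡ 109 (mod 193)
93^24 ≡ 81 (mod 193)
93^32 ≡ 108 (mod 193)
93^48 ≡ 192 (mod 193)
93^64 ≡ 84 (mod 193)
93^96 ≡ 1 (mod 193) ✓
The order of 93 is 96, so the subgroup it generates has 96 elements.
[(Z/193Z)^× : ⟨93⟩] = 192/96 = 2.

2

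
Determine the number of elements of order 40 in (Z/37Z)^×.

φ(37) = 37 − 1 = 36 = 2^2 · 3^2.
Since (Z/37Z)^× is cyclic of order 36, the number of elements of order d is φ(d) when d | 36 and 0 otherwise.
Since 40 ∤ 36, the count is 0.

0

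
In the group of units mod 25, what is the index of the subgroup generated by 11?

4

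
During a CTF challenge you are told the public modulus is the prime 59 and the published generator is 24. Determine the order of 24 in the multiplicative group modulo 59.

58

ord(24) | φ(59) = 59 − 1 = 58 = 2 · 29.
Divisors of 58: 1, 2, 29, 58.
Evaluate successive powers at the divisors of 58:
24^1 ≡ 24 (mod 59)
24^2 ≡ 45 (mod 59)
24^29 ≡ 58 (mod 59)
24^58 ≡ 1 (mod 59) ✓
The smallest such exponent is 58, so the order of 24 is 58.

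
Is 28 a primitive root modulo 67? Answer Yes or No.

φ(67) = 67 − 1 = 66 = 2 · 3 · 11.
28 is a primitive root mod 67 iff 28^(φ(67)/q) ≢ 1 for every prime q | φ(67), i.e. q ∈ {2, 3, 11}.
28^33 ≡ 66 (mod 67)  [q = 2: ≢ 1 ✓]
28^22 ≡ 37 (mod 67)  [q = 3: ≢ 1 ✓]
28^6 ≡ 40 (mod 67)  [q = 11: ≢ 1 ✓]
Every test exponent gives a nontrivial residue, hence 28 generates the full group.

Yes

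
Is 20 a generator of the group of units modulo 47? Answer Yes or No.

Yes

φ(47) = 47 − 1 = 46 = 2 · 23.
20 is a primitive root mod 47 iff 20^(φ(47)/q) ≢ 1 for every prime q | φ(47), i.e. q ∈ {2, 23}.
20^23 ≡ 46 (mod 47)  [q = 2: ≢ 1 ✓]
20^2 ≡ 24 (mod 47)  [q = 23: ≢ 1 ✓]
Every test exponent gives a nontrivial residue, hence 20 generates the full group.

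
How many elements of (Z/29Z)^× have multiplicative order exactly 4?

φ(29) = 29 − 1 = 28 = 2^2 · 7.
(Z/29Z)^× is cyclic (|G| = 28); a cyclic group of order m has exactly φ(d) elements of each order d | m, and none otherwise.
4 = 2^2 divides 28, and φ(4) = 2.

2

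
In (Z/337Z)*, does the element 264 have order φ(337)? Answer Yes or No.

φ(337) = 337 − 1 = 336 = 2^4 · 3 · 7.
Test 264^(336/q) mod 337 for each prime factor q of 336:
264^168 ≡ 336 (mod 337)  [q = 2: ≢ 1 ✓]
264^112 ≡ 208 (mod 337)  [q = 3: ≢ 1 ✓]
264^48 ≡ 79 (mod 337)  [q = 7: ≢ 1 ✓]
Every test exponent gives a nontrivial residue, hence 264 generates the full group.

Yes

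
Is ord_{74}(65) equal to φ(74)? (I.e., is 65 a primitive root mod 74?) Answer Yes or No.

No

φ(74) = φ(2)·φ(37) = 1·36 = 36 = 2^2 · 3^2.
Test 65^(36/q) mod 74 for each prime factor q of 36:
65^18 ≡ 1 (mod 74)  [q = 2: ≡ 1 ✗]
65^12 ≡ 63 (mod 74)  [q = 3: ≢ 1 ✓]
65^18 ≡ 1 shows ord(65) | 18, strictly less than φ(74); not a primitive root.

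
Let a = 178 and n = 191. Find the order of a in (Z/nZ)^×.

190

Since 178 ∈ (Z/191Z)^×, its order divides φ(191) = 191 − 1 = 190 = 2 · 5 · 19.
Divisors of 190: 1, 2, 5, 10, 19, 38, 95, 190.
Test each divisor d:
178^1 ≡ 178
178^2 ≡ 169
178^5 ≡ 11
178^10 ≡ 121
178^19 ≡ 152
178^38 ≡ 184
178^95 ≡ 190
178^190 ≡ 1
So ord_191(178) = 190.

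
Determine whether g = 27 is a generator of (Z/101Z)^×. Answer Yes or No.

Yes

φ(101) = 101 − 1 = 100 = 2^2 · 5^2.
27 is a primitive root mod 101 iff 27^(φ(101)/q) ≢ 1 for every prime q | φ(101), i.e. q ∈ {2, 5}.
27^50 ≡ 100 (mod 101)  [q = 2: ≢ 1 ✓]
27^20 ≡ 36 (mod 101)  [q = 5: ≢ 1 ✓]
None equal 1, so ord_101(27) = 100: 27 is a primitive root.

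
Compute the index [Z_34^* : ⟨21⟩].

4

The order of 21 must divide φ(34) = φ(2)·φ(17) = 1·16 = 16 = 2^4.
Divisors of 16: 1, 2, 4, 8, 16.
Test each divisor d:
21^1 ≡ 21 (mod 34)
21^2 ≡ 33 (mod 34)
21^4 ≡ 1 (mod 34) ✓
So ord_34(21) = 4, hence |⟨21⟩| = 4.
The index is φ(34) / ord(21) = 16 / 4 = 4.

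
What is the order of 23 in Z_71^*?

14

The order of 23 must divide φ(71) = 71 − 1 = 70 = 2 · 5 · 7.
Divisors of 70: 1, 2, 5, 7, 10, 14, 35, 70.
Test each divisor d:
23^1 ≡ 23 (mod 71)
23^2 ≡ 32 (mod 71)
23^5 ≡ 51 (mod 71)
23^7 ≡ 70 (mod 71)
23^10 ≡ 45 (mod 71)
23^14 ≡ 1 (mod 71) ✓
The smallest such exponent is 14, so the order of 23 is 14.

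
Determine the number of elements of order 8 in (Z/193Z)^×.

φ(193) = 193 − 1 = 192 = 2^6 · 3.
(Z/193Z)^× is cyclic (|G| = 192); a cyclic group of order m has exactly φ(d) elements of each order d | m, and none otherwise.
8 = 2^3 divides 192, and φ(8) = 4.

4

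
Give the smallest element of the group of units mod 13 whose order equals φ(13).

φ(13) = 13 − 1 = 12 = 2^2 · 3.
g is a primitive root iff g^(12/q) ≢ 1 (mod 13) for each prime q ∈ {2, 3}.
g = 2: 2^6 ≡ 12; 2^4 ≡ 3 — none is 1, so 2 is a primitive root.
The smallest primitive root modulo 13 is 2.

2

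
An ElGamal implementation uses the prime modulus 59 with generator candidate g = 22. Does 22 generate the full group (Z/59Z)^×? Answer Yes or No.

No

φ(59) = 59 − 1 = 58 = 2 · 29.
An element g generates (Z/59Z)^× iff g^(58/q) ≢ 1 (mod 59) for each prime q ∈ {2, 29}.
22^29 ≡ 1 (mod 59)  [q = 2: ≡ 1 ✗]
22^2 ≡ 12 (mod 59)  [q = 29: ≢ 1 ✓]
22^29 ≡ 1 shows ord(22) | 29, strictly less than φ(59); not a primitive root.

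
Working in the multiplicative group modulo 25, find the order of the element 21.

5

By Lagrange's theorem, ord_25(21) divides φ(25) = φ(5^2) = 5·(5−1) = 20 = 2^2 · 5.
Divisors of 20: 1, 2, 4, 5, 10, 20.
Evaluate successive powers at the divisors of 20:
21^1 ≡ 21 (mod 25)
21^2 ≡ 16 (mod 25)
21^4 ≡ 6 (mod 25)
21^5 ≡ 1 (mod 25) ✓
Hence ord(21) = 5.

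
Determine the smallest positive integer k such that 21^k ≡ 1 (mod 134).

33

By Lagrange's theorem, ord_134(21) divides φ(134) = φ(2)·φ(67) = 1·66 = 66 = 2 · 3 · 11.
Divisors of 66: 1, 2, 3, 6, 11, 22, 33, 66.
Test each divisor d:
21^1 ≡ 21 (mod 134)
21^2 ≡ 39 (mod 134)
21^3 ≡ 15 (mod 134)
21^6 ≡ 91 (mod 134)
21^11 ≡ 37 (mod 134)
21^22 ≡ 29 (mod 134)
21^33 ≡ 1 (mod 134) ✓
Hence ord(21) = 33.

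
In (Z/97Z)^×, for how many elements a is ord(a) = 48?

16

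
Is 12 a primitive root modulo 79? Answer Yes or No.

No

φ(79) = 79 − 1 = 78 = 2 · 3 · 13.
12 is a primitive root mod 79 iff 12^(φ(79)/q) ≢ 1 for every prime q | φ(79), i.e. q ∈ {2, 3, 13}.
12^39 ≡ 78 (mod 79)  [q = 2: ≢ 1 ✓]
12^26 ≡ 1 (mod 79)  [q = 3: ≡ 1 ✗]
12^6 ≡ 21 (mod 79)  [q = 13: ≢ 1 ✓]
12^26 ≡ 1 shows ord(12) | 26, strictly less than φ(79); not a primitive root.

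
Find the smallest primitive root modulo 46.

5

φ(46) = φ(2)·φ(23) = 1·22 = 22 = 2 · 11.
Test candidates g = 2, 3, … against the prime factors q ∈ {2, 11} of φ(46): g is a generator iff g^(22/q) ≢ 1 for every such q.
g = 2: gcd(2, 46) = 2 > 1, not a unit — skip.
g = 3: 3^11 ≡ 1 — hits 1, so not a primitive root.
g = 4: gcd(4, 46) = 2 > 1, not a unit — skip.
g = 5: 5^11 ≡ 45; 5^2 ≡ 25 — none is 1, so 5 is a primitive root.
Hence the least primitive root of 46 is 5.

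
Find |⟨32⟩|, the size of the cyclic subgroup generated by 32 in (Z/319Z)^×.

28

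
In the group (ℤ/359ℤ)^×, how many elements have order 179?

178

φ(359) = 359 − 1 = 358 = 2 · 179.
Since (Z/359Z)^× is cyclic of order 358, the number of elements of order d is φ(d) when d | 358 and 0 otherwise.
179 | 358, and φ(179) = 179 − 1 = 178.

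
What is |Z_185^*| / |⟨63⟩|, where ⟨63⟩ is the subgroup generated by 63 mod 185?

12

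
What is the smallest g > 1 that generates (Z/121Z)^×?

φ(121) = φ(11^2) = 11·(11−1) = 110 = 2 · 5 · 11.
g is a primitive root iff g^(110/q) ≢ 1 (mod 121) for each prime q ∈ {2, 5, 11}.
g = 2: 2^55 ≡ 120; 2^22 ≡ 81; 2^10 ≡ 56 — none is 1, so 2 is a primitive root.
Hence the least primitive root of 121 is 2.

2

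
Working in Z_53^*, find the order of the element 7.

26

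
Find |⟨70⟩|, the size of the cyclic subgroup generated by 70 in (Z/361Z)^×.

The order of 70 must divide φ(361) = φ(19^2) = 19·(19−1) = 342 = 2 · 3^2 · 19.
Divisors of 342: 1, 2, 3, 6, 9, 18, 19, 38, 57, 114, 171, 342.
Compute 70^d (mod 361) for the divisors d until we hit 1:
70^1 ≡ 70
70^2 ≡ 207
70^3 ≡ 50
70^6 ≡ 334
70^9 ≡ 94
70^18 ≡ 172
70^19 ≡ 127
70^38 ≡ 245
70^57 ≡ 69
70^114 ≡ 68
70^171 ≡ 360
70^342 ≡ 1
Therefore the multiplicative order of 70 modulo 361 is 342.

342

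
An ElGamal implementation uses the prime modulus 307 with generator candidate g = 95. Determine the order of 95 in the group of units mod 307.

306

Since 95 ∈ (Z/307Z)^×, its order divides φ(307) = 307 − 1 = 306 = 2 · 3^2 · 17.
Divisors of 306: 1, 2, 3, 6, 9, 17, 18, 34, 51, 102, 153, 306.
Compute 95^d (mod 307) for the divisors d until we hit 1:
95^1 ≡ 95 (mod 307)
95^2 ≡ 122 (mod 307)
95^3 ≡ 231 (mod 307)
95^6 ≡ 250 (mod 307)
95^9 ≡ 34 (mod 307)
95^17 ≡ 261 (mod 307)
95^18 ≡ 235 (mod 307)
95^34 ≡ 274 (mod 307)
95^51 ≡ 290 (mod 307)
95^102 ≡ 289 (mod 307)
95^153 ≡ 306 (mod 307)
95^306 ≡ 1 (mod 307) ✓
Therefore the multiplicative order of 95 modulo 307 is 306.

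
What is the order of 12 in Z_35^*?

Since 12 ∈ (Z/35Z)^×, its order divides φ(35) = φ(5·7) = (5−1)·(7−1) = 4·6 = 24 = 2^3 · 3.
Divisors of 24: 1, 2, 3, 4, 6, 8, 12, 24.
Evaluate successive powers at the divisors of 24:
12^1 ≡ 12
12^2 ≡ 4
12^3 ≡ 13
12^4 ≡ 16
12^6 ≡ 29
12^8 ≡ 11
12^12 ≡ 1
The smallest such exponent is 12, so the order of 12 is 12.

12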